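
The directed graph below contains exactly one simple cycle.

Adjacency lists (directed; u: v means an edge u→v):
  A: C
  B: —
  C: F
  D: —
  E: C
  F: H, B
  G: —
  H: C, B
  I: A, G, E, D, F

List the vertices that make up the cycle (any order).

DFS with gray/black marking from F:
F gray
  H gray
    C gray
      C→F: F is gray → back edge
Back edge closes the cycle F → H → C → F; its vertices are {C, F, H}.

C, F, H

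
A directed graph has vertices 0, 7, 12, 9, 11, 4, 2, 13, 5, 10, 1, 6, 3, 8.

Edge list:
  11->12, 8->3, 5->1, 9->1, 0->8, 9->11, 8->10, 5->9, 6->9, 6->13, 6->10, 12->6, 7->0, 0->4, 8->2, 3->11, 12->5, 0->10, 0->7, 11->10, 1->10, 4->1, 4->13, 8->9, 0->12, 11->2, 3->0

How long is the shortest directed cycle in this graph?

2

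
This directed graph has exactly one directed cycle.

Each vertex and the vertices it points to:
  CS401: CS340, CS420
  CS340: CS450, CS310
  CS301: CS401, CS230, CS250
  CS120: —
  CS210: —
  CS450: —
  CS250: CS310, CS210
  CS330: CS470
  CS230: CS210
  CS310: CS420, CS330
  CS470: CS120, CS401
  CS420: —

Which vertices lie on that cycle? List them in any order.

CS310, CS330, CS340, CS401, CS470

DFS with gray/black marking from CS401:
CS401 gray
  CS340 gray
    CS450 gray
    CS450 black
    CS310 gray
      CS420 gray
      CS420 black
      CS330 gray
        CS470 gray
          CS120 gray
          CS120 black
          CS470→CS401: CS401 is gray → back edge
Back edge closes the cycle CS401 → CS340 → CS310 → CS330 → CS470 → CS401; its vertices are {CS310, CS330, CS340, CS401, CS470}.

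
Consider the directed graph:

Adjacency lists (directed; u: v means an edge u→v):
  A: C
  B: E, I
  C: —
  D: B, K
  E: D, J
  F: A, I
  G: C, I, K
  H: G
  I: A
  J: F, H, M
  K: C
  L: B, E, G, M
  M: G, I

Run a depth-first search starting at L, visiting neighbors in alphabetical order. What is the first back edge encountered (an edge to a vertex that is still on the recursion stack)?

D→B

DFS from L (visiting neighbors in alphabetical order); mark gray on enter, black on exit:
L gray
  B gray
    E gray
      D gray
        D→B: B is gray → back edge
First back edge: D → B.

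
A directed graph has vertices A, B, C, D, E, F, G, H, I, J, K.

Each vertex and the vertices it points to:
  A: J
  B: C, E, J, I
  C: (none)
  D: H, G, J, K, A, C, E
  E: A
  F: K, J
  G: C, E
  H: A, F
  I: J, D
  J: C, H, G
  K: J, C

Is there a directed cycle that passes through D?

No

D lies on a cycle iff there is a path from D back to itself.
Exploring from D, it never reaches itself; equivalently, its strongly connected component is a singleton.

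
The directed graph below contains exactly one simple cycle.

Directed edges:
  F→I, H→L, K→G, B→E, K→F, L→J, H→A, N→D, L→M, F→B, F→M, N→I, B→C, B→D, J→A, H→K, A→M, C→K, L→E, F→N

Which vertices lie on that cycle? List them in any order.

B, C, F, K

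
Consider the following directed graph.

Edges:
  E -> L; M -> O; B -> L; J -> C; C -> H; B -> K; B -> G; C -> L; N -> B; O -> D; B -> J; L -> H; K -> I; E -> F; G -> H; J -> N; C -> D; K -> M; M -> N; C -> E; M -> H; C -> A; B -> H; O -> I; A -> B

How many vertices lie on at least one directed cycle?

7

A vertex is on a directed cycle iff it belongs to a strongly connected component of size ≥ 2 (or has a self-loop).
The vertices on cycles are {A, B, C, J, K, M, N} — 7 in total.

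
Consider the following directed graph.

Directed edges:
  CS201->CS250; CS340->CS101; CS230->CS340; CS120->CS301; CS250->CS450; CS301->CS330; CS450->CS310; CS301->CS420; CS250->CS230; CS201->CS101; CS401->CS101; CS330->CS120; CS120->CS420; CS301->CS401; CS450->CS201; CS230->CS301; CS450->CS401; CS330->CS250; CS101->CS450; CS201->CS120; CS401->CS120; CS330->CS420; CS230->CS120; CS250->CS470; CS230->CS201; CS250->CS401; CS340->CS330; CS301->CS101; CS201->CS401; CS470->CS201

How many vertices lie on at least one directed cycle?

11

A vertex is on a directed cycle iff it belongs to a strongly connected component of size ≥ 2 (or has a self-loop).
The vertices on cycles are {CS101, CS120, CS201, CS230, CS250, CS301, CS330, CS340, CS401, CS450, CS470} — 11 in total.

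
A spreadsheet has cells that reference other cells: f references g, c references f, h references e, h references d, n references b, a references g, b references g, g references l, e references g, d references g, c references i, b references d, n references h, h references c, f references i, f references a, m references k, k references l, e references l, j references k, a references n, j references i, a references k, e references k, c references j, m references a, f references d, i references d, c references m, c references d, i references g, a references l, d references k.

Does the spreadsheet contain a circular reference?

Yes

DFS with white/gray/black marking, starting from d:
d gray
  k gray
    l gray
    l black
  k black
  g gray
    g→l: l black — skip
  g black
d black
a gray
  a→l: l black — skip
  a→k: k black — skip
  a→g: g black — skip
  n gray
    h gray
      h→d: d black — skip
      c gray
        j gray
          i gray
            i→d: d black — skip
            i→g: g black — skip
          i black
          j→k: k black — skip
        j black
        f gray
          f→a: a is gray → back edge
Back edge found, so a cycle exists: a → n → h → c → f → a.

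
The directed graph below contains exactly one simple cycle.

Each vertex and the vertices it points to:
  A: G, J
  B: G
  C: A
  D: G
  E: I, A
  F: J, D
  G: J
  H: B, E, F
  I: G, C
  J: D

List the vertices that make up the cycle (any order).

DFS with gray/black marking from G:
G gray
  J gray
    D gray
      D→G: G is gray → back edge
Back edge closes the cycle G → J → D → G; its vertices are {D, G, J}.

D, G, J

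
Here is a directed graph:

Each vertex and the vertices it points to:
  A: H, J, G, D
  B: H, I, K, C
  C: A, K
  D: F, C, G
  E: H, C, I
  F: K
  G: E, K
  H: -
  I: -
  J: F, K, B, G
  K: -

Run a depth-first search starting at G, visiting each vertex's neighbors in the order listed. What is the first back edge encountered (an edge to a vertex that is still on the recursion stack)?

B->C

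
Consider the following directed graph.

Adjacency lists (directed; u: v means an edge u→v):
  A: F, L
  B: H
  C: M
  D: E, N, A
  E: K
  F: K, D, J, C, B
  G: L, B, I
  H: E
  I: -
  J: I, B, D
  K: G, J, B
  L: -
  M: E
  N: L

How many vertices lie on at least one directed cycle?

11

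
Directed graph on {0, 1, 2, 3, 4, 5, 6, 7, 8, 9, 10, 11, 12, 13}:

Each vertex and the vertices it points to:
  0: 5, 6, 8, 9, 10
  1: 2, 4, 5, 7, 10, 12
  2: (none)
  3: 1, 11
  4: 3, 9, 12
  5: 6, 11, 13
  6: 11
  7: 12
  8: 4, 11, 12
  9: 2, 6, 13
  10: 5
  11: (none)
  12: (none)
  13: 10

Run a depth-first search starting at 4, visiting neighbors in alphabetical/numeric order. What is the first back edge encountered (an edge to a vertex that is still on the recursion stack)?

DFS from 4 (visiting neighbors in alphabetical/numeric order); mark gray on enter, black on exit:
4 gray
  3 gray
    1 gray
      2 gray
      2 black
      1→4: 4 is gray → back edge
First back edge: 1 → 4.

1→4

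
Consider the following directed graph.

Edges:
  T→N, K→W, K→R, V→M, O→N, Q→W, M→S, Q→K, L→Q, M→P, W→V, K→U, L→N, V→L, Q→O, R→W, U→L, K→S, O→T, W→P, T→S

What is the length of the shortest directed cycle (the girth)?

4

For each vertex v, BFS finds the shortest path from v back to v.
The shortest such closed walk is V → L → Q → W → V, length 4.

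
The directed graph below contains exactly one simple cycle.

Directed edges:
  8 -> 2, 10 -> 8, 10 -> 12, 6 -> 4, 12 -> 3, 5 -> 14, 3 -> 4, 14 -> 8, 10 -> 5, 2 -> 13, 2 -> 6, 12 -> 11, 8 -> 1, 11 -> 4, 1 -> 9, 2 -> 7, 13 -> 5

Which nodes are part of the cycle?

DFS with gray/black marking from 8:
8 gray
  1 gray
    9 gray
    9 black
  1 black
  2 gray
    6 gray
      4 gray
      4 black
    6 black
    7 gray
    7 black
    13 gray
      5 gray
        14 gray
          14→8: 8 is gray → back edge
Back edge closes the cycle 8 → 2 → 13 → 5 → 14 → 8; its vertices are {2, 5, 8, 13, 14}.

2, 5, 8, 13, 14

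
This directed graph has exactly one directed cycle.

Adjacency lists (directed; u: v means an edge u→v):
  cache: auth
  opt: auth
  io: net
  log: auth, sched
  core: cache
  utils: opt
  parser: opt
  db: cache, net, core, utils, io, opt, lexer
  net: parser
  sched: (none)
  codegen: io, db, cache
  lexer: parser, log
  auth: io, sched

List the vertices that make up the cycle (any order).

io, net, opt, auth, parser

DFS with gray/black marking from io:
io gray
  net gray
    parser gray
      opt gray
        auth gray
          auth→io: io is gray → back edge
Back edge closes the cycle io → net → parser → opt → auth → io; its vertices are {io, net, opt, auth, parser}.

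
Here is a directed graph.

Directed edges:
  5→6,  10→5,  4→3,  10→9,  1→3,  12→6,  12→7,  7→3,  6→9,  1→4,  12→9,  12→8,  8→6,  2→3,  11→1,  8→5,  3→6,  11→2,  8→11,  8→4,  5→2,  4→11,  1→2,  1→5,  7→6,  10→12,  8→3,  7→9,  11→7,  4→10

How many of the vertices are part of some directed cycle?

A vertex is on a directed cycle iff it belongs to a strongly connected component of size ≥ 2 (or has a self-loop).
The vertices on cycles are {1, 4, 8, 10, 11, 12} — 6 in total.

6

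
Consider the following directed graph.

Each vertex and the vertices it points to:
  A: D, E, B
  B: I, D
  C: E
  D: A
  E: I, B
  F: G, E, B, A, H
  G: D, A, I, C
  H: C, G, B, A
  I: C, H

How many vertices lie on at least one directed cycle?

A vertex is on a directed cycle iff it belongs to a strongly connected component of size ≥ 2 (or has a self-loop).
The vertices on cycles are {A, B, C, D, E, G, H, I} — 8 in total.

8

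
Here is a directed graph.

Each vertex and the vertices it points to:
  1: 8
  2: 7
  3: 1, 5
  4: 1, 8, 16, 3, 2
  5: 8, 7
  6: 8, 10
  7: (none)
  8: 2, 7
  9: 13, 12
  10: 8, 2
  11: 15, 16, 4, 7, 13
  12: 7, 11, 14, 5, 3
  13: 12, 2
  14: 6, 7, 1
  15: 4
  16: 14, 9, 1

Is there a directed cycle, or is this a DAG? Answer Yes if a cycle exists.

DFS with white/gray/black marking, starting from 9:
9 gray
  13 gray
    12 gray
      7 gray
      7 black
      11 gray
        15 gray
          4 gray
            1 gray
              8 gray
                2 gray
                  2→7: 7 black — skip
                2 black
                8→7: 7 black — skip
              8 black
            1 black
            4→8: 8 black — skip
            16 gray
              14 gray
                6 gray
                  6→8: 8 black — skip
                  10 gray
                    10→8: 8 black — skip
                    10→2: 2 black — skip
                  10 black
                6 black
                14→7: 7 black — skip
                14→1: 1 black — skip
              14 black
              16→9: 9 is gray → back edge
Back edge found, so a cycle exists: 9 → 13 → 12 → 11 → 15 → 4 → 16 → 9.

Yes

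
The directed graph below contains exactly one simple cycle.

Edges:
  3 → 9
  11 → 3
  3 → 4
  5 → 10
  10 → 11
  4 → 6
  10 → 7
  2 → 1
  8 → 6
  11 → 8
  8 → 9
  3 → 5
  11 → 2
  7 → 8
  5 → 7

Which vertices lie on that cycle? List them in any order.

DFS with gray/black marking from 5:
5 gray
  10 gray
    7 gray
      8 gray
        6 gray
        6 black
        9 gray
        9 black
      8 black
    7 black
    11 gray
      11→8: 8 black — skip
      3 gray
        3→9: 9 black — skip
        4 gray
          4→6: 6 black — skip
        4 black
        3→5: 5 is gray → back edge
Back edge closes the cycle 5 → 10 → 11 → 3 → 5; its vertices are {3, 5, 10, 11}.

3, 5, 10, 11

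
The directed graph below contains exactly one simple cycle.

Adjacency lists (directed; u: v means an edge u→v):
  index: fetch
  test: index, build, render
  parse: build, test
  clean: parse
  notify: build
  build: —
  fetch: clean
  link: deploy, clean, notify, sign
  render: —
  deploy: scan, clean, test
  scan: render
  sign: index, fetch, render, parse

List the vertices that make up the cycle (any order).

test, clean, fetch, index, parse

DFS with gray/black marking from parse:
parse gray
  build gray
  build black
  test gray
    index gray
      fetch gray
        clean gray
          clean→parse: parse is gray → back edge
Back edge closes the cycle parse → test → index → fetch → clean → parse; its vertices are {test, clean, fetch, index, parse}.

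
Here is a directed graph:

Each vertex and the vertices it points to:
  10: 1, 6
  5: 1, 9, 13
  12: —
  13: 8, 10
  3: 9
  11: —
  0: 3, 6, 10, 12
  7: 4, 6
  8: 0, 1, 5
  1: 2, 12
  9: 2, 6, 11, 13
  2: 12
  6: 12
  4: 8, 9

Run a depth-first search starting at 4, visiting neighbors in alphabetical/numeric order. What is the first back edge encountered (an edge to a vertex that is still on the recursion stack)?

DFS from 4 (visiting neighbors in alphabetical/numeric order); mark gray on enter, black on exit:
4 gray
  8 gray
    0 gray
      3 gray
        9 gray
          2 gray
            12 gray
            12 black
          2 black
          6 gray
            6→12: 12 black — skip
          6 black
          11 gray
          11 black
          13 gray
            13→8: 8 is gray → back edge
First back edge: 13 → 8.

13→8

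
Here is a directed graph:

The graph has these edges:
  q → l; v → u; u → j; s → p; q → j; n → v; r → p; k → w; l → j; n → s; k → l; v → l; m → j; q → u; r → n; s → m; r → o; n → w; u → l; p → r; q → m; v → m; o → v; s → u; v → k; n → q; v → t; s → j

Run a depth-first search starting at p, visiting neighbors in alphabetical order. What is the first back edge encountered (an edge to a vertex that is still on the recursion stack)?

s->p

DFS from p (visiting neighbors in alphabetical order); mark gray on enter, black on exit:
p gray
  r gray
    n gray
      q gray
        j gray
        j black
        l gray
          l→j: j black — skip
        l black
        m gray
          m→j: j black — skip
        m black
        u gray
          u→j: j black — skip
          u→l: l black — skip
        u black
      q black
      s gray
        s→j: j black — skip
        s→m: m black — skip
        s→p: p is gray → back edge
First back edge: s → p.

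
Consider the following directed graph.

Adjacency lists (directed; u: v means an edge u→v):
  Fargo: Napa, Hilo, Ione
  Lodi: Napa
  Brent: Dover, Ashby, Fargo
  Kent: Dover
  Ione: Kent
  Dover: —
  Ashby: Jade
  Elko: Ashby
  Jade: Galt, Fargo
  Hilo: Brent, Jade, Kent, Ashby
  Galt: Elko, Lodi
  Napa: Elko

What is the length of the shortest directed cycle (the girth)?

3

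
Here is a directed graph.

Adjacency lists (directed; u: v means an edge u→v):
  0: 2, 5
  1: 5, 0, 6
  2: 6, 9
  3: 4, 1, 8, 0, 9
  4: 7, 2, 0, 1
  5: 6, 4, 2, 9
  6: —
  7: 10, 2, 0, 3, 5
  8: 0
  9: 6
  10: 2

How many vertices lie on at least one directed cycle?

A vertex is on a directed cycle iff it belongs to a strongly connected component of size ≥ 2 (or has a self-loop).
The vertices on cycles are {0, 1, 3, 4, 5, 7, 8} — 7 in total.

7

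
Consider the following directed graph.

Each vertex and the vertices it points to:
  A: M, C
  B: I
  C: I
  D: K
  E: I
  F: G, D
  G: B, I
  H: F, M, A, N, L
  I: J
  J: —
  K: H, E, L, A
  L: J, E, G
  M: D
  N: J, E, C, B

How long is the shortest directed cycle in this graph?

4

For each vertex v, BFS finds the shortest path from v back to v.
The shortest such closed walk is K → H → F → D → K, length 4.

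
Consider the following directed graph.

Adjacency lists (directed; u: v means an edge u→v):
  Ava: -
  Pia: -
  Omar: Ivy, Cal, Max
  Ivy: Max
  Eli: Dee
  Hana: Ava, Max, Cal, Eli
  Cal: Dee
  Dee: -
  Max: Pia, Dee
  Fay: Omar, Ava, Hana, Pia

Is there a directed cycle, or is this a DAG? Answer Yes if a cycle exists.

DFS with white/gray/black marking, starting from Max:
Max gray
  Pia gray
  Pia black
  Dee gray
  Dee black
Max black
Ava gray
Ava black
Omar gray
  Ivy gray
    Ivy→Max: Max black — skip
  Ivy black
  Cal gray
    Cal→Dee: Dee black — skip
  Cal black
  Omar→Max: Max black — skip
Omar black
Eli gray
  Eli→Dee: Dee black — skip
Eli black
Hana gray
  Hana→Ava: Ava black — skip
  Hana→Max: Max black — skip
  Hana→Cal: Cal black — skip
  Hana→Eli: Eli black — skip
Hana black
Fay gray
  Fay→Omar: Omar black — skip
  Fay→Ava: Ava black — skip
  Fay→Hana: Hana black — skip
  Fay→Pia: Pia black — skip
Fay black
Every edge goes to a white or black vertex — no back edge, so the graph is acyclic.

No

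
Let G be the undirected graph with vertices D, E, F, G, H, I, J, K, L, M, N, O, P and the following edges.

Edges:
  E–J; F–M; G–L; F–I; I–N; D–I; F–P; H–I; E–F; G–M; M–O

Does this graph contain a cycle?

DFS, tracking each vertex's parent; an edge to a visited non-parent vertex closes a cycle.
Start from D:
visit D (parent –)
  visit I (parent D)
    visit N (parent I)
      N–I: parent, skip
    visit F (parent I)
      F–I: parent, skip
      visit P (parent F)
        P–F: parent, skip
      visit M (parent F)
        visit O (parent M)
          O–M: parent, skip
        visit G (parent M)
          visit L (parent G)
            L–G: parent, skip
          G–M: parent, skip
        M–F: parent, skip
      visit E (parent F)
        visit J (parent E)
          J–E: parent, skip
        E–F: parent, skip
    visit H (parent I)
      H–I: parent, skip
    I–D: parent, skip
visit K (parent –)
No non-parent visited neighbor found — the graph is a forest.

No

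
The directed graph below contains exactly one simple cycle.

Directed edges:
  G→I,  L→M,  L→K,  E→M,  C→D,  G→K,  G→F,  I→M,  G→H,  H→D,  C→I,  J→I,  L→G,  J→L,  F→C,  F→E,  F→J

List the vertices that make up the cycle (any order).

DFS with gray/black marking from F:
F gray
  C gray
    I gray
      M gray
      M black
    I black
    D gray
    D black
  C black
  E gray
    E→M: M black — skip
  E black
  J gray
    J→I: I black — skip
    L gray
      L→M: M black — skip
      K gray
      K black
      G gray
        G→F: F is gray → back edge
Back edge closes the cycle F → J → L → G → F; its vertices are {F, G, J, L}.

F, G, J, L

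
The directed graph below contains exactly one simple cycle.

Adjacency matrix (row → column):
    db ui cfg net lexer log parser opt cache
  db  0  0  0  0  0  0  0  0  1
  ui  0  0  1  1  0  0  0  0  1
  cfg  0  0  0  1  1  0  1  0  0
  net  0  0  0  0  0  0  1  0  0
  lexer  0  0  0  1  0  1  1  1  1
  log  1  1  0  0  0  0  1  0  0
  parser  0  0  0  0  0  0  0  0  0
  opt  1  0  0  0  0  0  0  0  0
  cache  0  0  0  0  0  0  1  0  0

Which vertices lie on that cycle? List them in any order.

ui, cfg, log, lexer

DFS with gray/black marking from lexer:
lexer gray
  net gray
    parser gray
    parser black
  net black
  lexer→parser: parser black — skip
  opt gray
    db gray
      cache gray
        cache→parser: parser black — skip
      cache black
    db black
  opt black
  lexer→cache: cache black — skip
  log gray
    ui gray
      cfg gray
        cfg→parser: parser black — skip
        cfg→lexer: lexer is gray → back edge
Back edge closes the cycle lexer → log → ui → cfg → lexer; its vertices are {ui, cfg, log, lexer}.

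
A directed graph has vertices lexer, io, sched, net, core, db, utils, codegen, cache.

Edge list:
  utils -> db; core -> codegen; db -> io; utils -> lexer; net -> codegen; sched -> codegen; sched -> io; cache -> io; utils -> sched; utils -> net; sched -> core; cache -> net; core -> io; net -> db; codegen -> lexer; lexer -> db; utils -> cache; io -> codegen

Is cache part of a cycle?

No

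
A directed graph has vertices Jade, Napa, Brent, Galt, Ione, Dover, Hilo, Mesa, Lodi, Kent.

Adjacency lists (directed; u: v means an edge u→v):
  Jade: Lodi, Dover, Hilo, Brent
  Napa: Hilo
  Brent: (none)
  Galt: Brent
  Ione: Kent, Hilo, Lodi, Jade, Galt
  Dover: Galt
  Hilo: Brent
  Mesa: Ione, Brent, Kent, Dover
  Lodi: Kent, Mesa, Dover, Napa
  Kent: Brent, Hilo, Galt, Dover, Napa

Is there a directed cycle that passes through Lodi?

Lodi is on a cycle iff Lodi can reach itself via ≥1 edge.
Lodi → Mesa → Ione → Lodi — yes.

Yes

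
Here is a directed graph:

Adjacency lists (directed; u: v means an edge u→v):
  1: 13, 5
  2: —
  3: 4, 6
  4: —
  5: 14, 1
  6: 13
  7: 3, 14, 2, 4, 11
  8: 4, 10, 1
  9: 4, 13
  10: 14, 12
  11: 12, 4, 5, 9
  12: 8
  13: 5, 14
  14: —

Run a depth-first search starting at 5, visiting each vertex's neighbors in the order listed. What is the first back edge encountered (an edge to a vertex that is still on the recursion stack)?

13→5

DFS from 5 (visiting each vertex's neighbors in the order listed); mark gray on enter, black on exit:
5 gray
  14 gray
  14 black
  1 gray
    13 gray
      13→5: 5 is gray → back edge
First back edge: 13 → 5.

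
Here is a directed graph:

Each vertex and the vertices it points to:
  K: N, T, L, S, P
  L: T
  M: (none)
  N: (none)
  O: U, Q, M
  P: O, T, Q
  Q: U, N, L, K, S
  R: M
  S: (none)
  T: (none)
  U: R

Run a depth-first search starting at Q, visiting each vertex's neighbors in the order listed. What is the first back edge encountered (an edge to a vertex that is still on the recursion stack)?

O→Q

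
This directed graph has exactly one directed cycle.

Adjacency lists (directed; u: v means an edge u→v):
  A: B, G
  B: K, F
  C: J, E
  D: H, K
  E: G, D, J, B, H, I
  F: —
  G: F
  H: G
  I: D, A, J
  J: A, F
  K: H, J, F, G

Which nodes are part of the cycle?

DFS with gray/black marking from K:
K gray
  H gray
    G gray
      F gray
      F black
    G black
  H black
  J gray
    A gray
      B gray
        B→K: K is gray → back edge
Back edge closes the cycle K → J → A → B → K; its vertices are {A, B, J, K}.

A, B, J, K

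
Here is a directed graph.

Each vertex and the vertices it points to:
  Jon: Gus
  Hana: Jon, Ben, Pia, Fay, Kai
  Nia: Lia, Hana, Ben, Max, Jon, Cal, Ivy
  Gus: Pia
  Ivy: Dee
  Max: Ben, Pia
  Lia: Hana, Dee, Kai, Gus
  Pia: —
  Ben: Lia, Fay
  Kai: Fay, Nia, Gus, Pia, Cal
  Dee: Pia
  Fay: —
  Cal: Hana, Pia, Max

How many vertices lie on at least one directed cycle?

A vertex is on a directed cycle iff it belongs to a strongly connected component of size ≥ 2 (or has a self-loop).
The vertices on cycles are {Ben, Cal, Kai, Lia, Max, Nia, Hana} — 7 in total.

7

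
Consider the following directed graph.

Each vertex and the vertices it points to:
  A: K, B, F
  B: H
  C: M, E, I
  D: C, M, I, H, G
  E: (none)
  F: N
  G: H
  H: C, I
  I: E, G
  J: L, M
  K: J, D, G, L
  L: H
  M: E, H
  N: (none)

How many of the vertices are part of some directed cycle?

A vertex is on a directed cycle iff it belongs to a strongly connected component of size ≥ 2 (or has a self-loop).
The vertices on cycles are {C, G, H, I, M} — 5 in total.

5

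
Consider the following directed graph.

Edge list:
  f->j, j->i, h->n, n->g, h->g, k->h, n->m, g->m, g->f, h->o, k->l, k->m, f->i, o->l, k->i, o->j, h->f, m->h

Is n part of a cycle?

n is on a cycle iff n can reach itself via ≥1 edge.
n → m → h → n — yes.

Yes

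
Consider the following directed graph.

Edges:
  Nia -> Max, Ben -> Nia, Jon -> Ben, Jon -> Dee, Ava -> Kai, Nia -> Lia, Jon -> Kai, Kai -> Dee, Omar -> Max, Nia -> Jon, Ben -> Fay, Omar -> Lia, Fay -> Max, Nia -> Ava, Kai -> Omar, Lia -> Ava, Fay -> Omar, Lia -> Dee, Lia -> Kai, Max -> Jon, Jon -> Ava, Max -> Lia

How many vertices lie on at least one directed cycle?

A vertex is on a directed cycle iff it belongs to a strongly connected component of size ≥ 2 (or has a self-loop).
The vertices on cycles are {Ava, Ben, Fay, Jon, Kai, Lia, Max, Nia, Omar} — 9 in total.

9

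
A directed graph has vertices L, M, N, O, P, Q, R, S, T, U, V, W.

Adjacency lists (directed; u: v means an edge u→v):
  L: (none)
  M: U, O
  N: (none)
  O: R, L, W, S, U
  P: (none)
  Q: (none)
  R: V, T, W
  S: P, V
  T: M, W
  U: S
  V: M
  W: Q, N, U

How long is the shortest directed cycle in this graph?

4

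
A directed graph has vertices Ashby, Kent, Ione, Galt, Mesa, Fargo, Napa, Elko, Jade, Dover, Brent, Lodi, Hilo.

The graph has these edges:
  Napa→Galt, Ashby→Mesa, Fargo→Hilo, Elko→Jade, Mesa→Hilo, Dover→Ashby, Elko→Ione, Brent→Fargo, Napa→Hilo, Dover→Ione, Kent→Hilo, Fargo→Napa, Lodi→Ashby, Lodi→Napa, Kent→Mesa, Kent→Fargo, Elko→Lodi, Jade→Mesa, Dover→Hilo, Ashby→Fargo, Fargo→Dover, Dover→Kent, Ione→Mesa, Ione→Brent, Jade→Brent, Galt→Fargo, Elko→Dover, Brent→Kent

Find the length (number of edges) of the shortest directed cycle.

3

For each vertex v, BFS finds the shortest path from v back to v.
The shortest such closed walk is Ashby → Fargo → Dover → Ashby, length 3.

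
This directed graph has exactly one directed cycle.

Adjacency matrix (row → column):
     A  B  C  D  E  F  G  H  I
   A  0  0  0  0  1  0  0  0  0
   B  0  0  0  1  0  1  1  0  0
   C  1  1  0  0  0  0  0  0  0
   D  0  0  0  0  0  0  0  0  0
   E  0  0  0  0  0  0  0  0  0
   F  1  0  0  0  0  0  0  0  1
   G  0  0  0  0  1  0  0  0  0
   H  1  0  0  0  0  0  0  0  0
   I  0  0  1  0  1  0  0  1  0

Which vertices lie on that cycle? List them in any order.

DFS with gray/black marking from C:
C gray
  B gray
    D gray
    D black
    G gray
      E gray
      E black
    G black
    F gray
      I gray
        I→C: C is gray → back edge
Back edge closes the cycle C → B → F → I → C; its vertices are {B, C, F, I}.

B, C, F, I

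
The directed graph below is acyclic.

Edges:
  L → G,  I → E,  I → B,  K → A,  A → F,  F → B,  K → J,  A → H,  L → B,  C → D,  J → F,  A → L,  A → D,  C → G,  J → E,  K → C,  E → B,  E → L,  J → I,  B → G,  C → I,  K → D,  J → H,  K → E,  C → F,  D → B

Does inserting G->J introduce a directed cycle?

Yes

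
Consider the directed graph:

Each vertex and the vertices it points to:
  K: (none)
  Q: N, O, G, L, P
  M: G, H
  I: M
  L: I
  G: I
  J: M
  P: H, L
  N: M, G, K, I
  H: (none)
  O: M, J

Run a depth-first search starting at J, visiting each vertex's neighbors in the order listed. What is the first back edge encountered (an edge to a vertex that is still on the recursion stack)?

I->M

DFS from J (visiting each vertex's neighbors in the order listed); mark gray on enter, black on exit:
J gray
  M gray
    G gray
      I gray
        I→M: M is gray → back edge
First back edge: I → M.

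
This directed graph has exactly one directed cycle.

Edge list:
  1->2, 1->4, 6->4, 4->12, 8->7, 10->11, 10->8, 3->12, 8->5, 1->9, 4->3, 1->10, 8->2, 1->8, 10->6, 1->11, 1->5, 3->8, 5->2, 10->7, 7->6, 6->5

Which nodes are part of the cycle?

3, 4, 6, 7, 8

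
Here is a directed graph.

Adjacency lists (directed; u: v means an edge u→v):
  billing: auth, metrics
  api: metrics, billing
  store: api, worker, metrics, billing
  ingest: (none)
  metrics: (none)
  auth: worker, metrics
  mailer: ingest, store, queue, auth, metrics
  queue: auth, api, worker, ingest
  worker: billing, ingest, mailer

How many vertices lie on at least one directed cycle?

A vertex is on a directed cycle iff it belongs to a strongly connected component of size ≥ 2 (or has a self-loop).
The vertices on cycles are {api, auth, queue, store, mailer, worker, billing} — 7 in total.

7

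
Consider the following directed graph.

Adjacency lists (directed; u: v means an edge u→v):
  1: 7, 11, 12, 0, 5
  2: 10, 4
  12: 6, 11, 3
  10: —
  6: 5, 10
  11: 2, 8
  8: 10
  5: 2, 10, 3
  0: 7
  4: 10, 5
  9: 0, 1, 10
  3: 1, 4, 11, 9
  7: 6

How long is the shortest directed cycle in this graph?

3

For each vertex v, BFS finds the shortest path from v back to v.
The shortest such closed walk is 1 → 5 → 3 → 1, length 3.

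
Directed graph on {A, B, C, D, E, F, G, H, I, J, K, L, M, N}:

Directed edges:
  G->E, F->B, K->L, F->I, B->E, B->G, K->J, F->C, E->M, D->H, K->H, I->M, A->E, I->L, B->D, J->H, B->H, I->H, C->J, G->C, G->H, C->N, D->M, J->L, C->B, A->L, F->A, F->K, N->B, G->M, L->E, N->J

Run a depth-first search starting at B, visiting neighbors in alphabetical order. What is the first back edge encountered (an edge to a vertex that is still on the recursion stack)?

DFS from B (visiting neighbors in alphabetical order); mark gray on enter, black on exit:
B gray
  D gray
    H gray
    H black
    M gray
    M black
  D black
  E gray
    E→M: M black — skip
  E black
  G gray
    C gray
      C→B: B is gray → back edge
First back edge: C → B.

C->B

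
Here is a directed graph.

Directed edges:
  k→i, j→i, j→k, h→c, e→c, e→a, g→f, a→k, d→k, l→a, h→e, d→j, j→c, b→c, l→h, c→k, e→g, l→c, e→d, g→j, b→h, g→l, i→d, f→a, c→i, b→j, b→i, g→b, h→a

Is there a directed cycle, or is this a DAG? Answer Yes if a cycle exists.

Yes

DFS with white/gray/black marking, starting from h:
h gray
  e gray
    a gray
      k gray
        i gray
          d gray
            d→k: k is gray → back edge
Back edge found, so a cycle exists: k → i → d → k.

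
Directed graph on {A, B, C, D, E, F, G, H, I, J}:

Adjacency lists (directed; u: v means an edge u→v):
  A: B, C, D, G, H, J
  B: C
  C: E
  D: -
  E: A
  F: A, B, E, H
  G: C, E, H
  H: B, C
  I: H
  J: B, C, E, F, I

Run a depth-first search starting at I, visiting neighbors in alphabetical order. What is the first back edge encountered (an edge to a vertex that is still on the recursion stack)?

A→B

DFS from I (visiting neighbors in alphabetical order); mark gray on enter, black on exit:
I gray
  H gray
    B gray
      C gray
        E gray
          A gray
            A→B: B is gray → back edge
First back edge: A → B.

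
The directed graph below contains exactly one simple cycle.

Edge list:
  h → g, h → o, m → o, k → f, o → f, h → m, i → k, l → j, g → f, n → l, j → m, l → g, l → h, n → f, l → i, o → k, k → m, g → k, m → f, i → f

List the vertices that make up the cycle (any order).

DFS with gray/black marking from o:
o gray
  f gray
  f black
  k gray
    k→f: f black — skip
    m gray
      m→f: f black — skip
      m→o: o is gray → back edge
Back edge closes the cycle o → k → m → o; its vertices are {k, m, o}.

k, m, o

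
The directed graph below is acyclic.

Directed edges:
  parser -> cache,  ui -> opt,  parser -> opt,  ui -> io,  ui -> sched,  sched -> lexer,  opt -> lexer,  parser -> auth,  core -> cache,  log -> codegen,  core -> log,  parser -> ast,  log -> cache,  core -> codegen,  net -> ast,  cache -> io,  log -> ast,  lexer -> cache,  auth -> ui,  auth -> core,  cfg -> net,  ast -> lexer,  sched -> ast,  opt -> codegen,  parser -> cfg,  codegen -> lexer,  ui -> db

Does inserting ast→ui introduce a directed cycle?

Yes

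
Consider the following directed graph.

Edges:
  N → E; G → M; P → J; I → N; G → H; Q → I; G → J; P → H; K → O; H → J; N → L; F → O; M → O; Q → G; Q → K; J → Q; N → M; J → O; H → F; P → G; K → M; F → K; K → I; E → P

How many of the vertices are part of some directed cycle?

A vertex is on a directed cycle iff it belongs to a strongly connected component of size ≥ 2 (or has a self-loop).
The vertices on cycles are {E, F, G, H, I, J, K, N, P, Q} — 10 in total.

10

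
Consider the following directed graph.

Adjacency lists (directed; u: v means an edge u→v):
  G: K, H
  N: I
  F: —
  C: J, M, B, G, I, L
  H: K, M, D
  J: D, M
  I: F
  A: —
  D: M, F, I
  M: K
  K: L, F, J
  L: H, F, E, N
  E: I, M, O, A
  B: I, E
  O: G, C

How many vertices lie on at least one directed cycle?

11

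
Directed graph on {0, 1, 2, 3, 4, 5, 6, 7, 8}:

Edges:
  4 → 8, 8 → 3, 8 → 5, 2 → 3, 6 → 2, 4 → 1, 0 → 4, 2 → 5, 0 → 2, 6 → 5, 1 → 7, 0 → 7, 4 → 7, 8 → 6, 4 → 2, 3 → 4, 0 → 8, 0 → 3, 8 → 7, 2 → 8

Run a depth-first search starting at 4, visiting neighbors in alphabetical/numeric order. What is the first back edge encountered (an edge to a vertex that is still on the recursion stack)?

DFS from 4 (visiting neighbors in alphabetical/numeric order); mark gray on enter, black on exit:
4 gray
  1 gray
    7 gray
    7 black
  1 black
  2 gray
    3 gray
      3→4: 4 is gray → back edge
First back edge: 3 → 4.

3→4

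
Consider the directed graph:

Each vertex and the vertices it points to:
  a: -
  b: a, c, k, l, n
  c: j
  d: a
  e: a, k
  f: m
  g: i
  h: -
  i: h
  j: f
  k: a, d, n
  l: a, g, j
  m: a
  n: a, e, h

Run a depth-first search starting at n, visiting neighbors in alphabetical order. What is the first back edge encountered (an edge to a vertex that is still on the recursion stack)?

DFS from n (visiting neighbors in alphabetical order); mark gray on enter, black on exit:
n gray
  a gray
  a black
  e gray
    e→a: a black — skip
    k gray
      k→a: a black — skip
      d gray
        d→a: a black — skip
      d black
      k→n: n is gray → back edge
First back edge: k → n.

k→n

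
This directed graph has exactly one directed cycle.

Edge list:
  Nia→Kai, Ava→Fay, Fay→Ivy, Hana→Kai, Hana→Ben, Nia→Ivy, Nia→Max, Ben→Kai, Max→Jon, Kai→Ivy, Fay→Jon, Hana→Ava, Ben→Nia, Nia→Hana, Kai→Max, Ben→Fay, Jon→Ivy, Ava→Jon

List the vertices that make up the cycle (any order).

Ben, Nia, Hana

DFS with gray/black marking from Ben:
Ben gray
  Fay gray
    Jon gray
      Ivy gray
      Ivy black
    Jon black
    Fay→Ivy: Ivy black — skip
  Fay black
  Nia gray
    Kai gray
      Kai→Ivy: Ivy black — skip
      Max gray
        Max→Jon: Jon black — skip
      Max black
    Kai black
    Hana gray
      Hana→Kai: Kai black — skip
      Hana→Ben: Ben is gray → back edge
Back edge closes the cycle Ben → Nia → Hana → Ben; its vertices are {Ben, Nia, Hana}.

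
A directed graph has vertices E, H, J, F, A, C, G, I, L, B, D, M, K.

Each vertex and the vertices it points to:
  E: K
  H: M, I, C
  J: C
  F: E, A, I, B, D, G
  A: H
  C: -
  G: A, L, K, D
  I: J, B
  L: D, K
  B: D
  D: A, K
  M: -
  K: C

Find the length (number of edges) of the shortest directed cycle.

5

For each vertex v, BFS finds the shortest path from v back to v.
The shortest such closed walk is I → B → D → A → H → I, length 5.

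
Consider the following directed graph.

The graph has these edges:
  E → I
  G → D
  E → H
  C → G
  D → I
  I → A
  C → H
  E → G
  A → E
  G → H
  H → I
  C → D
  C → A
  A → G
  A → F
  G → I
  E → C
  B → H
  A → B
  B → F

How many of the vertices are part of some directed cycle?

8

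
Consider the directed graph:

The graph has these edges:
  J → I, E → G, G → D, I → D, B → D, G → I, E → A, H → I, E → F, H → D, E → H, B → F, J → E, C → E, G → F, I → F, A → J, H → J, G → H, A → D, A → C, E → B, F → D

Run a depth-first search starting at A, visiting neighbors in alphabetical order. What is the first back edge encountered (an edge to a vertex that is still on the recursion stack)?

DFS from A (visiting neighbors in alphabetical order); mark gray on enter, black on exit:
A gray
  C gray
    E gray
      E→A: A is gray → back edge
First back edge: E → A.

E->A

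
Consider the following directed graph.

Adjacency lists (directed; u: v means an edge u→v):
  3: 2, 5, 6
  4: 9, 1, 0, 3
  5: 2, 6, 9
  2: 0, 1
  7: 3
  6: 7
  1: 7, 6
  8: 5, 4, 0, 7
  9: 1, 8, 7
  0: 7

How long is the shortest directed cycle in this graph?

For each vertex v, BFS finds the shortest path from v back to v.
The shortest such closed walk is 8 → 4 → 9 → 8, length 3.

3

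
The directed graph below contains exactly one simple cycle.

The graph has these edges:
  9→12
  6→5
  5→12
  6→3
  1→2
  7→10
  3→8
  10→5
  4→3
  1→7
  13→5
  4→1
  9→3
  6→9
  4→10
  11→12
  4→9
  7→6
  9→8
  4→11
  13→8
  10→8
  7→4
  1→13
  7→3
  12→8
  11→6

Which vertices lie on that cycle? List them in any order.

1, 4, 7

DFS with gray/black marking from 4:
4 gray
  9 gray
    3 gray
      8 gray
      8 black
    3 black
    9→8: 8 black — skip
    12 gray
      12→8: 8 black — skip
    12 black
  9 black
  1 gray
    13 gray
      13→8: 8 black — skip
      5 gray
        5→12: 12 black — skip
      5 black
    13 black
    7 gray
      6 gray
        6→9: 9 black — skip
        6→3: 3 black — skip
        6→5: 5 black — skip
      6 black
      10 gray
        10→8: 8 black — skip
        10→5: 5 black — skip
      10 black
      7→4: 4 is gray → back edge
Back edge closes the cycle 4 → 1 → 7 → 4; its vertices are {1, 4, 7}.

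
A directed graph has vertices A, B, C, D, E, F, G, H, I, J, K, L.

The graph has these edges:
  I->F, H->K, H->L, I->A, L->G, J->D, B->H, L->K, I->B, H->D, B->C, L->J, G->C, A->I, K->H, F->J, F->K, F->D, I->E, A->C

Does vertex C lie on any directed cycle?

C lies on a cycle iff there is a path from C back to itself.
Exploring from C, it never reaches itself; equivalently, its strongly connected component is a singleton.

No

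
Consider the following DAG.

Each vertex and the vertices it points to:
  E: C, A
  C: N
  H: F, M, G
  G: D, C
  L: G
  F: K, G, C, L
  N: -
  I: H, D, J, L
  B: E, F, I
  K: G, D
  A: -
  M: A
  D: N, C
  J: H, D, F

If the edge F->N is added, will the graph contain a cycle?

Adding F→N creates a cycle iff N can already reach F.
Explore from N: no path reaches F. The graph stays acyclic.

No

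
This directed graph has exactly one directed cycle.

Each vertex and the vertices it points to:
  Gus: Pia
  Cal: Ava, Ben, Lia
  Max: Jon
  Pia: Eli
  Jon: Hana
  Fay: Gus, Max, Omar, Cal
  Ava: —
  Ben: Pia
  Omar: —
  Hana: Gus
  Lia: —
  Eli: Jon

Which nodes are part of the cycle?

Eli, Gus, Jon, Pia, Hana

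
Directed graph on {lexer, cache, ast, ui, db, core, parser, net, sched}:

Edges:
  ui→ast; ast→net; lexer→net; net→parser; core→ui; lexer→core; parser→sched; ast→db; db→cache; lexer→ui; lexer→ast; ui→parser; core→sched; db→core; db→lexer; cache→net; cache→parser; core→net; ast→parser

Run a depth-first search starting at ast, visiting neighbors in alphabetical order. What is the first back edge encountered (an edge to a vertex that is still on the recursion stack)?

DFS from ast (visiting neighbors in alphabetical order); mark gray on enter, black on exit:
ast gray
  db gray
    cache gray
      net gray
        parser gray
          sched gray
          sched black
        parser black
      net black
      cache→parser: parser black — skip
    cache black
    core gray
      core→net: net black — skip
      core→sched: sched black — skip
      ui gray
        ui→ast: ast is gray → back edge
First back edge: ui → ast.

ui->ast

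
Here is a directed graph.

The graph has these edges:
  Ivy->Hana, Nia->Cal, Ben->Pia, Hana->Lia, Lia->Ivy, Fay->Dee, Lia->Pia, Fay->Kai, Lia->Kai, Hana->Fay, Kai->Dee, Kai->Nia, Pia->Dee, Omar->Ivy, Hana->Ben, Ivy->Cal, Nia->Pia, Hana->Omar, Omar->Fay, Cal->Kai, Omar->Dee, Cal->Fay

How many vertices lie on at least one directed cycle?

8

A vertex is on a directed cycle iff it belongs to a strongly connected component of size ≥ 2 (or has a self-loop).
The vertices on cycles are {Cal, Fay, Ivy, Kai, Lia, Nia, Hana, Omar} — 8 in total.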